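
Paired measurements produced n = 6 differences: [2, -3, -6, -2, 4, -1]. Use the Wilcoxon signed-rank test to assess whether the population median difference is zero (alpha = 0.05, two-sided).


Step 1: Drop any zero differences (none here) and take |d_i|.
|d| = [2, 3, 6, 2, 4, 1]
Step 2: Midrank |d_i| (ties get averaged ranks).
ranks: |2|->2.5, |3|->4, |6|->6, |2|->2.5, |4|->5, |1|->1
Step 3: Attach original signs; sum ranks with positive sign and with negative sign.
W+ = 2.5 + 5 = 7.5
W- = 4 + 6 + 2.5 + 1 = 13.5
(Check: W+ + W- = 21 should equal n(n+1)/2 = 21.)
Step 4: Test statistic W = min(W+, W-) = 7.5.
Step 5: Ties in |d|, so use the tie-corrected normal approximation.
        E[W] = n(n+1)/4 = 6*7/4 = 10.5.
        Tie groups: |d|=2 (t=2); sum(t^3 - t) = 6.
        Var[W] = n(n+1)(2n+1)/24 - sum(t^3-t)/48 = 546/24 - 6/48 = 22.625.
        z = (W - E[W]) / sqrt(Var[W]) = (7.5 - 10.5) / 4.7566 = -0.6307.
        Two-sided p = 2*Phi(z) = 0.528233.
Step 6: alpha = 0.05. fail to reject H0.

W+ = 7.5, W- = 13.5, W = min = 7.5, p = 0.528233, fail to reject H0.


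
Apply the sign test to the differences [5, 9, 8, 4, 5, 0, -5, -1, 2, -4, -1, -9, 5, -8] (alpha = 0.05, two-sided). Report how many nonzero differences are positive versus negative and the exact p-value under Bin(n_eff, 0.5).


Step 1: Discard zero differences. Original n = 14; n_eff = number of nonzero differences = 13.
Nonzero differences (with sign): +5, +9, +8, +4, +5, -5, -1, +2, -4, -1, -9, +5, -8
Step 2: Count signs: positive = 7, negative = 6.
Step 3: Under H0: P(positive) = 0.5, so the number of positives S ~ Bin(13, 0.5).
Step 4: Two-sided exact p-value = sum of Bin(13,0.5) probabilities at or below the observed probability = 1.000000.
Step 5: alpha = 0.05. fail to reject H0.

n_eff = 13, pos = 7, neg = 6, p = 1.000000, fail to reject H0.


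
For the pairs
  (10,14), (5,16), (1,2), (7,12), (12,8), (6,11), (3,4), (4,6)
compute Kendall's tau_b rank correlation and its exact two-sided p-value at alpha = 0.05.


Step 1: Enumerate the 28 unordered pairs (i,j) with i<j and classify each by sign(x_j-x_i) * sign(y_j-y_i).
  (1,2):dx=-5,dy=+2->D; (1,3):dx=-9,dy=-12->C; (1,4):dx=-3,dy=-2->C; (1,5):dx=+2,dy=-6->D
  (1,6):dx=-4,dy=-3->C; (1,7):dx=-7,dy=-10->C; (1,8):dx=-6,dy=-8->C; (2,3):dx=-4,dy=-14->C
  (2,4):dx=+2,dy=-4->D; (2,5):dx=+7,dy=-8->D; (2,6):dx=+1,dy=-5->D; (2,7):dx=-2,dy=-12->C
  (2,8):dx=-1,dy=-10->C; (3,4):dx=+6,dy=+10->C; (3,5):dx=+11,dy=+6->C; (3,6):dx=+5,dy=+9->C
  (3,7):dx=+2,dy=+2->C; (3,8):dx=+3,dy=+4->C; (4,5):dx=+5,dy=-4->D; (4,6):dx=-1,dy=-1->C
  (4,7):dx=-4,dy=-8->C; (4,8):dx=-3,dy=-6->C; (5,6):dx=-6,dy=+3->D; (5,7):dx=-9,dy=-4->C
  (5,8):dx=-8,dy=-2->C; (6,7):dx=-3,dy=-7->C; (6,8):dx=-2,dy=-5->C; (7,8):dx=+1,dy=+2->C
Step 2: C = 21, D = 7, total pairs = 28.
Step 3: tau = (C - D)/(n(n-1)/2) = (21 - 7)/28 = 0.500000.
Step 4: Exact two-sided p-value (enumerate n! = 40320 permutations of y under H0): p = 0.108681.
Step 5: alpha = 0.05. fail to reject H0.

tau_b = 0.5000 (C=21, D=7), p = 0.108681, fail to reject H0.


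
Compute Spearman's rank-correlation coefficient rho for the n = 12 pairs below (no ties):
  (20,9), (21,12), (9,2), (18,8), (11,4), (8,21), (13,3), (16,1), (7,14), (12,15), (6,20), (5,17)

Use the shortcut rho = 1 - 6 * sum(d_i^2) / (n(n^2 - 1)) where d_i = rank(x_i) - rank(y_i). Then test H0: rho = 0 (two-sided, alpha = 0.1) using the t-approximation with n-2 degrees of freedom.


Step 1: Rank x and y separately (midranks; no ties here).
rank(x): 20->11, 21->12, 9->5, 18->10, 11->6, 8->4, 13->8, 16->9, 7->3, 12->7, 6->2, 5->1
rank(y): 9->6, 12->7, 2->2, 8->5, 4->4, 21->12, 3->3, 1->1, 14->8, 15->9, 20->11, 17->10
Step 2: d_i = R_x(i) - R_y(i); compute d_i^2.
  (11-6)^2=25, (12-7)^2=25, (5-2)^2=9, (10-5)^2=25, (6-4)^2=4, (4-12)^2=64, (8-3)^2=25, (9-1)^2=64, (3-8)^2=25, (7-9)^2=4, (2-11)^2=81, (1-10)^2=81
sum(d^2) = 432.
Step 3: rho = 1 - 6*432 / (12*(12^2 - 1)) = 1 - 2592/1716 = -0.510490.
Step 4: Under H0, t = rho * sqrt((n-2)/(1-rho^2)) = -1.8774 ~ t(10).
Step 5: Two-sided p-value from the t-distribution with 10 df = 0.089914.
Step 6: alpha = 0.1. reject H0.

rho = -0.5105, p = 0.089914, reject H0 at alpha = 0.1.


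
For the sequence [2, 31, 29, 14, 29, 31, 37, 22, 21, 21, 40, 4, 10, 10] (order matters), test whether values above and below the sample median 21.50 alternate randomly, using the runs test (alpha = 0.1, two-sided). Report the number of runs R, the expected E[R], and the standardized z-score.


Step 1: Compute median = 21.50; label A = above, B = below.
Labels in order: BAABAAAABBABBB  (n_A = 7, n_B = 7)
Step 2: Count runs R = 7.
Step 3: Under H0 (random ordering), E[R] = 2*n_A*n_B/(n_A+n_B) + 1 = 2*7*7/14 + 1 = 8.0000.
        Var[R] = 2*n_A*n_B*(2*n_A*n_B - n_A - n_B) / ((n_A+n_B)^2 * (n_A+n_B-1)) = 8232/2548 = 3.2308.
        SD[R] = 1.7974.
Step 4: Continuity-corrected z = (R + 0.5 - E[R]) / SD[R] = (7 + 0.5 - 8.0000) / 1.7974 = -0.2782.
Step 5: Two-sided p-value via normal approximation = 2*(1 - Phi(|z|)) = 0.780879.
Step 6: alpha = 0.1. fail to reject H0.

R = 7, z = -0.2782, p = 0.780879, fail to reject H0.


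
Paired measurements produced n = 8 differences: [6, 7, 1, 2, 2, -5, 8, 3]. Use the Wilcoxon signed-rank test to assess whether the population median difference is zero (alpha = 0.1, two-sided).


Step 1: Drop any zero differences (none here) and take |d_i|.
|d| = [6, 7, 1, 2, 2, 5, 8, 3]
Step 2: Midrank |d_i| (ties get averaged ranks).
ranks: |6|->6, |7|->7, |1|->1, |2|->2.5, |2|->2.5, |5|->5, |8|->8, |3|->4
Step 3: Attach original signs; sum ranks with positive sign and with negative sign.
W+ = 6 + 7 + 1 + 2.5 + 2.5 + 8 + 4 = 31
W- = 5 = 5
(Check: W+ + W- = 36 should equal n(n+1)/2 = 36.)
Step 4: Test statistic W = min(W+, W-) = 5.
Step 5: Ties in |d|, so use the tie-corrected normal approximation.
        E[W] = n(n+1)/4 = 8*9/4 = 18.
        Tie groups: |d|=2 (t=2); sum(t^3 - t) = 6.
        Var[W] = n(n+1)(2n+1)/24 - sum(t^3-t)/48 = 1224/24 - 6/48 = 50.875.
        z = (W - E[W]) / sqrt(Var[W]) = (5 - 18) / 7.1327 = -1.8226.
        Two-sided p = 2*Phi(z) = 0.068364.
Step 6: alpha = 0.1. reject H0.

W+ = 31, W- = 5, W = min = 5, p = 0.068364, reject H0.


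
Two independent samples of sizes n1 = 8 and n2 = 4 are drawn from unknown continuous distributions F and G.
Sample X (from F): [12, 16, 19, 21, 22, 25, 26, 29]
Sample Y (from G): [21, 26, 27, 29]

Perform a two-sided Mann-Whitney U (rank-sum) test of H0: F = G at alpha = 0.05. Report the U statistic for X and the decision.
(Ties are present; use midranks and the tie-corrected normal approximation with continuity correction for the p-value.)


Step 1: Combine and sort all 12 observations; assign midranks.
sorted (value, group): (12,X), (16,X), (19,X), (21,X), (21,Y), (22,X), (25,X), (26,X), (26,Y), (27,Y), (29,X), (29,Y)
ranks: 12->1, 16->2, 19->3, 21->4.5, 21->4.5, 22->6, 25->7, 26->8.5, 26->8.5, 27->10, 29->11.5, 29->11.5
Step 2: Rank sum for X: R1 = 1 + 2 + 3 + 4.5 + 6 + 7 + 8.5 + 11.5 = 43.5.
Step 3: U_X = R1 - n1(n1+1)/2 = 43.5 - 8*9/2 = 43.5 - 36 = 7.5.
       U_Y = n1*n2 - U_X = 32 - 7.5 = 24.5.
Step 4: Ties are present, so use the tie-corrected normal approximation (with continuity correction) for the p-value.
Step 5: p-value = 0.171966; compare to alpha = 0.05. fail to reject H0.

U_X = 7.5, p = 0.171966, fail to reject H0 at alpha = 0.05.


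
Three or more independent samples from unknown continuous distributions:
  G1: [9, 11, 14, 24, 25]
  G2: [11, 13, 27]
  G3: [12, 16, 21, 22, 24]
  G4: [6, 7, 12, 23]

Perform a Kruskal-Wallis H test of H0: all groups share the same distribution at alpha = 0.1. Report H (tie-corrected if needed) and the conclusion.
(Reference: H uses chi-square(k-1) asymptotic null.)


Step 1: Combine all N = 17 observations and assign midranks.
sorted (value, group, rank): (6,G4,1), (7,G4,2), (9,G1,3), (11,G1,4.5), (11,G2,4.5), (12,G3,6.5), (12,G4,6.5), (13,G2,8), (14,G1,9), (16,G3,10), (21,G3,11), (22,G3,12), (23,G4,13), (24,G1,14.5), (24,G3,14.5), (25,G1,16), (27,G2,17)
Step 2: Sum ranks within each group.
R_1 = 47 (n_1 = 5)
R_2 = 29.5 (n_2 = 3)
R_3 = 54 (n_3 = 5)
R_4 = 22.5 (n_4 = 4)
Step 3: H = 12/(N(N+1)) * sum(R_i^2/n_i) - 3(N+1)
     = 12/(17*18) * (47^2/5 + 29.5^2/3 + 54^2/5 + 22.5^2/4) - 3*18
     = 0.039216 * 1441.65 - 54
     = 2.535131.
Step 4: Ties present; correction factor C = 1 - 18/(17^3 - 17) = 0.996324. Corrected H = 2.535131 / 0.996324 = 2.544485.
Step 5: Under H0, H ~ chi^2(3); p-value = 0.467305.
Step 6: alpha = 0.1. fail to reject H0.

H = 2.5445, df = 3, p = 0.467305, fail to reject H0.


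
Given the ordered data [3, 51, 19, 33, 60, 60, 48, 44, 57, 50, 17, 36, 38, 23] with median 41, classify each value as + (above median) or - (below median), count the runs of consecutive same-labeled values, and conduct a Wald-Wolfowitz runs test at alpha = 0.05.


Step 1: Compute median = 41; label A = above, B = below.
Labels in order: BABBAAAAAABBBB  (n_A = 7, n_B = 7)
Step 2: Count runs R = 5.
Step 3: Under H0 (random ordering), E[R] = 2*n_A*n_B/(n_A+n_B) + 1 = 2*7*7/14 + 1 = 8.0000.
        Var[R] = 2*n_A*n_B*(2*n_A*n_B - n_A - n_B) / ((n_A+n_B)^2 * (n_A+n_B-1)) = 8232/2548 = 3.2308.
        SD[R] = 1.7974.
Step 4: Continuity-corrected z = (R + 0.5 - E[R]) / SD[R] = (5 + 0.5 - 8.0000) / 1.7974 = -1.3909.
Step 5: Two-sided p-value via normal approximation = 2*(1 - Phi(|z|)) = 0.164264.
Step 6: alpha = 0.05. fail to reject H0.

R = 5, z = -1.3909, p = 0.164264, fail to reject H0.


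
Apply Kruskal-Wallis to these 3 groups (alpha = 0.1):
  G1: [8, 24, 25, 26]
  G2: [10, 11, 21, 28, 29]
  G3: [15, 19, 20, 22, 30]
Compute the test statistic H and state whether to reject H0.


Step 1: Combine all N = 14 observations and assign midranks.
sorted (value, group, rank): (8,G1,1), (10,G2,2), (11,G2,3), (15,G3,4), (19,G3,5), (20,G3,6), (21,G2,7), (22,G3,8), (24,G1,9), (25,G1,10), (26,G1,11), (28,G2,12), (29,G2,13), (30,G3,14)
Step 2: Sum ranks within each group.
R_1 = 31 (n_1 = 4)
R_2 = 37 (n_2 = 5)
R_3 = 37 (n_3 = 5)
Step 3: H = 12/(N(N+1)) * sum(R_i^2/n_i) - 3(N+1)
     = 12/(14*15) * (31^2/4 + 37^2/5 + 37^2/5) - 3*15
     = 0.057143 * 787.85 - 45
     = 0.020000.
Step 4: No ties, so H is used without correction.
Step 5: Under H0, H ~ chi^2(2); p-value = 0.990050.
Step 6: alpha = 0.1. fail to reject H0.

H = 0.0200, df = 2, p = 0.990050, fail to reject H0.


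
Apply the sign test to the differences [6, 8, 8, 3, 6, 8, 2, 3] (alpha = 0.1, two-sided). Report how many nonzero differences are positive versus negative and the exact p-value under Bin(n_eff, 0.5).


Step 1: Discard zero differences. Original n = 8; n_eff = number of nonzero differences = 8.
Nonzero differences (with sign): +6, +8, +8, +3, +6, +8, +2, +3
Step 2: Count signs: positive = 8, negative = 0.
Step 3: Under H0: P(positive) = 0.5, so the number of positives S ~ Bin(8, 0.5).
Step 4: Two-sided exact p-value = sum of Bin(8,0.5) probabilities at or below the observed probability = 0.007812.
Step 5: alpha = 0.1. reject H0.

n_eff = 8, pos = 8, neg = 0, p = 0.007812, reject H0.


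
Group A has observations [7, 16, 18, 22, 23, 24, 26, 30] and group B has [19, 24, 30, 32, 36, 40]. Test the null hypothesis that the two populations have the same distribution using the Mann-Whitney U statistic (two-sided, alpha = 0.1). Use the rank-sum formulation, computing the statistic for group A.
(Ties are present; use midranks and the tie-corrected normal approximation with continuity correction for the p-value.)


Step 1: Combine and sort all 14 observations; assign midranks.
sorted (value, group): (7,X), (16,X), (18,X), (19,Y), (22,X), (23,X), (24,X), (24,Y), (26,X), (30,X), (30,Y), (32,Y), (36,Y), (40,Y)
ranks: 7->1, 16->2, 18->3, 19->4, 22->5, 23->6, 24->7.5, 24->7.5, 26->9, 30->10.5, 30->10.5, 32->12, 36->13, 40->14
Step 2: Rank sum for X: R1 = 1 + 2 + 3 + 5 + 6 + 7.5 + 9 + 10.5 = 44.
Step 3: U_X = R1 - n1(n1+1)/2 = 44 - 8*9/2 = 44 - 36 = 8.
       U_Y = n1*n2 - U_X = 48 - 8 = 40.
Step 4: Ties are present, so use the tie-corrected normal approximation (with continuity correction) for the p-value.
Step 5: p-value = 0.044915; compare to alpha = 0.1. reject H0.

U_X = 8, p = 0.044915, reject H0 at alpha = 0.1.


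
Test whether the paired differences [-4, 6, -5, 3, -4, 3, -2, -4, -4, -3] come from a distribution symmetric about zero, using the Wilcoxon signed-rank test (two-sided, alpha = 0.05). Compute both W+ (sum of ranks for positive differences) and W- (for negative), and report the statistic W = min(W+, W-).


Step 1: Drop any zero differences (none here) and take |d_i|.
|d| = [4, 6, 5, 3, 4, 3, 2, 4, 4, 3]
Step 2: Midrank |d_i| (ties get averaged ranks).
ranks: |4|->6.5, |6|->10, |5|->9, |3|->3, |4|->6.5, |3|->3, |2|->1, |4|->6.5, |4|->6.5, |3|->3
Step 3: Attach original signs; sum ranks with positive sign and with negative sign.
W+ = 10 + 3 + 3 = 16
W- = 6.5 + 9 + 6.5 + 1 + 6.5 + 6.5 + 3 = 39
(Check: W+ + W- = 55 should equal n(n+1)/2 = 55.)
Step 4: Test statistic W = min(W+, W-) = 16.
Step 5: Ties in |d|, so use the tie-corrected normal approximation.
        E[W] = n(n+1)/4 = 10*11/4 = 27.5.
        Tie groups: |d|=3 (t=3), |d|=4 (t=4); sum(t^3 - t) = 84.
        Var[W] = n(n+1)(2n+1)/24 - sum(t^3-t)/48 = 2310/24 - 84/48 = 94.5.
        z = (W - E[W]) / sqrt(Var[W]) = (16 - 27.5) / 9.7211 = -1.1830.
        Two-sided p = 2*Phi(z) = 0.236812.
Step 6: alpha = 0.05. fail to reject H0.

W+ = 16, W- = 39, W = min = 16, p = 0.236812, fail to reject H0.


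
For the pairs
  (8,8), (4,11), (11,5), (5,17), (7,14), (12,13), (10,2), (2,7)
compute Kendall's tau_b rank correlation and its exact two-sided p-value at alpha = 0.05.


Step 1: Enumerate the 28 unordered pairs (i,j) with i<j and classify each by sign(x_j-x_i) * sign(y_j-y_i).
  (1,2):dx=-4,dy=+3->D; (1,3):dx=+3,dy=-3->D; (1,4):dx=-3,dy=+9->D; (1,5):dx=-1,dy=+6->D
  (1,6):dx=+4,dy=+5->C; (1,7):dx=+2,dy=-6->D; (1,8):dx=-6,dy=-1->C; (2,3):dx=+7,dy=-6->D
  (2,4):dx=+1,dy=+6->C; (2,5):dx=+3,dy=+3->C; (2,6):dx=+8,dy=+2->C; (2,7):dx=+6,dy=-9->D
  (2,8):dx=-2,dy=-4->C; (3,4):dx=-6,dy=+12->D; (3,5):dx=-4,dy=+9->D; (3,6):dx=+1,dy=+8->C
  (3,7):dx=-1,dy=-3->C; (3,8):dx=-9,dy=+2->D; (4,5):dx=+2,dy=-3->D; (4,6):dx=+7,dy=-4->D
  (4,7):dx=+5,dy=-15->D; (4,8):dx=-3,dy=-10->C; (5,6):dx=+5,dy=-1->D; (5,7):dx=+3,dy=-12->D
  (5,8):dx=-5,dy=-7->C; (6,7):dx=-2,dy=-11->C; (6,8):dx=-10,dy=-6->C; (7,8):dx=-8,dy=+5->D
Step 2: C = 12, D = 16, total pairs = 28.
Step 3: tau = (C - D)/(n(n-1)/2) = (12 - 16)/28 = -0.142857.
Step 4: Exact two-sided p-value (enumerate n! = 40320 permutations of y under H0): p = 0.719544.
Step 5: alpha = 0.05. fail to reject H0.

tau_b = -0.1429 (C=12, D=16), p = 0.719544, fail to reject H0.


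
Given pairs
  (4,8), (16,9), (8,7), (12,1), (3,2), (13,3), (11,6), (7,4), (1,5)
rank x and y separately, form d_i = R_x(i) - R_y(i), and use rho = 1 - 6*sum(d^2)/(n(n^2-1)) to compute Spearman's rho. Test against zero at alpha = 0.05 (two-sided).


Step 1: Rank x and y separately (midranks; no ties here).
rank(x): 4->3, 16->9, 8->5, 12->7, 3->2, 13->8, 11->6, 7->4, 1->1
rank(y): 8->8, 9->9, 7->7, 1->1, 2->2, 3->3, 6->6, 4->4, 5->5
Step 2: d_i = R_x(i) - R_y(i); compute d_i^2.
  (3-8)^2=25, (9-9)^2=0, (5-7)^2=4, (7-1)^2=36, (2-2)^2=0, (8-3)^2=25, (6-6)^2=0, (4-4)^2=0, (1-5)^2=16
sum(d^2) = 106.
Step 3: rho = 1 - 6*106 / (9*(9^2 - 1)) = 1 - 636/720 = 0.116667.
Step 4: Under H0, t = rho * sqrt((n-2)/(1-rho^2)) = 0.3108 ~ t(7).
Step 5: Two-sided p-value from the t-distribution with 7 df = 0.765008.
Step 6: alpha = 0.05. fail to reject H0.

rho = 0.1167, p = 0.765008, fail to reject H0 at alpha = 0.05.


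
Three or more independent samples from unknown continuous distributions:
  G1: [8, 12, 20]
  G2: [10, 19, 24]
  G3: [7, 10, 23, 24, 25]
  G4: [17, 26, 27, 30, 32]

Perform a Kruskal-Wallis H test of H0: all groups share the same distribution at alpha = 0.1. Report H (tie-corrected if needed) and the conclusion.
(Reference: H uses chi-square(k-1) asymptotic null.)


Step 1: Combine all N = 16 observations and assign midranks.
sorted (value, group, rank): (7,G3,1), (8,G1,2), (10,G2,3.5), (10,G3,3.5), (12,G1,5), (17,G4,6), (19,G2,7), (20,G1,8), (23,G3,9), (24,G2,10.5), (24,G3,10.5), (25,G3,12), (26,G4,13), (27,G4,14), (30,G4,15), (32,G4,16)
Step 2: Sum ranks within each group.
R_1 = 15 (n_1 = 3)
R_2 = 21 (n_2 = 3)
R_3 = 36 (n_3 = 5)
R_4 = 64 (n_4 = 5)
Step 3: H = 12/(N(N+1)) * sum(R_i^2/n_i) - 3(N+1)
     = 12/(16*17) * (15^2/3 + 21^2/3 + 36^2/5 + 64^2/5) - 3*17
     = 0.044118 * 1300.4 - 51
     = 6.370588.
Step 4: Ties present; correction factor C = 1 - 12/(16^3 - 16) = 0.997059. Corrected H = 6.370588 / 0.997059 = 6.389381.
Step 5: Under H0, H ~ chi^2(3); p-value = 0.094129.
Step 6: alpha = 0.1. reject H0.

H = 6.3894, df = 3, p = 0.094129, reject H0.


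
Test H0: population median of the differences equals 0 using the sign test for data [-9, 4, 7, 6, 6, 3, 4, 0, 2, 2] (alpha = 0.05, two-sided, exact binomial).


Step 1: Discard zero differences. Original n = 10; n_eff = number of nonzero differences = 9.
Nonzero differences (with sign): -9, +4, +7, +6, +6, +3, +4, +2, +2
Step 2: Count signs: positive = 8, negative = 1.
Step 3: Under H0: P(positive) = 0.5, so the number of positives S ~ Bin(9, 0.5).
Step 4: Two-sided exact p-value = sum of Bin(9,0.5) probabilities at or below the observed probability = 0.039062.
Step 5: alpha = 0.05. reject H0.

n_eff = 9, pos = 8, neg = 1, p = 0.039062, reject H0.


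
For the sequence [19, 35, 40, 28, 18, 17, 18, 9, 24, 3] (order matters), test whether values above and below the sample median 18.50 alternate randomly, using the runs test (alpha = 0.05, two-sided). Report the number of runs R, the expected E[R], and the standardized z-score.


Step 1: Compute median = 18.50; label A = above, B = below.
Labels in order: AAAABBBBAB  (n_A = 5, n_B = 5)
Step 2: Count runs R = 4.
Step 3: Under H0 (random ordering), E[R] = 2*n_A*n_B/(n_A+n_B) + 1 = 2*5*5/10 + 1 = 6.0000.
        Var[R] = 2*n_A*n_B*(2*n_A*n_B - n_A - n_B) / ((n_A+n_B)^2 * (n_A+n_B-1)) = 2000/900 = 2.2222.
        SD[R] = 1.4907.
Step 4: Continuity-corrected z = (R + 0.5 - E[R]) / SD[R] = (4 + 0.5 - 6.0000) / 1.4907 = -1.0062.
Step 5: Two-sided p-value via normal approximation = 2*(1 - Phi(|z|)) = 0.314305.
Step 6: alpha = 0.05. fail to reject H0.

R = 4, z = -1.0062, p = 0.314305, fail to reject H0.


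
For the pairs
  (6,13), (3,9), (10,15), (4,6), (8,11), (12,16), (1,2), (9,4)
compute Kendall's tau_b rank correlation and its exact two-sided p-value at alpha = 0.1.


Step 1: Enumerate the 28 unordered pairs (i,j) with i<j and classify each by sign(x_j-x_i) * sign(y_j-y_i).
  (1,2):dx=-3,dy=-4->C; (1,3):dx=+4,dy=+2->C; (1,4):dx=-2,dy=-7->C; (1,5):dx=+2,dy=-2->D
  (1,6):dx=+6,dy=+3->C; (1,7):dx=-5,dy=-11->C; (1,8):dx=+3,dy=-9->D; (2,3):dx=+7,dy=+6->C
  (2,4):dx=+1,dy=-3->D; (2,5):dx=+5,dy=+2->C; (2,6):dx=+9,dy=+7->C; (2,7):dx=-2,dy=-7->C
  (2,8):dx=+6,dy=-5->D; (3,4):dx=-6,dy=-9->C; (3,5):dx=-2,dy=-4->C; (3,6):dx=+2,dy=+1->C
  (3,7):dx=-9,dy=-13->C; (3,8):dx=-1,dy=-11->C; (4,5):dx=+4,dy=+5->C; (4,6):dx=+8,dy=+10->C
  (4,7):dx=-3,dy=-4->C; (4,8):dx=+5,dy=-2->D; (5,6):dx=+4,dy=+5->C; (5,7):dx=-7,dy=-9->C
  (5,8):dx=+1,dy=-7->D; (6,7):dx=-11,dy=-14->C; (6,8):dx=-3,dy=-12->C; (7,8):dx=+8,dy=+2->C
Step 2: C = 22, D = 6, total pairs = 28.
Step 3: tau = (C - D)/(n(n-1)/2) = (22 - 6)/28 = 0.571429.
Step 4: Exact two-sided p-value (enumerate n! = 40320 permutations of y under H0): p = 0.061012.
Step 5: alpha = 0.1. reject H0.

tau_b = 0.5714 (C=22, D=6), p = 0.061012, reject H0.


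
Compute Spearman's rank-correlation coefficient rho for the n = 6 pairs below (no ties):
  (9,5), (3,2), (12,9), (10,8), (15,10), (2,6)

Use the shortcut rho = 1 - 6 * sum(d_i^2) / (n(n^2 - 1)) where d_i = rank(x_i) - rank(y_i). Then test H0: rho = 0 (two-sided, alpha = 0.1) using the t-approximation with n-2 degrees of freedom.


Step 1: Rank x and y separately (midranks; no ties here).
rank(x): 9->3, 3->2, 12->5, 10->4, 15->6, 2->1
rank(y): 5->2, 2->1, 9->5, 8->4, 10->6, 6->3
Step 2: d_i = R_x(i) - R_y(i); compute d_i^2.
  (3-2)^2=1, (2-1)^2=1, (5-5)^2=0, (4-4)^2=0, (6-6)^2=0, (1-3)^2=4
sum(d^2) = 6.
Step 3: rho = 1 - 6*6 / (6*(6^2 - 1)) = 1 - 36/210 = 0.828571.
Step 4: Under H0, t = rho * sqrt((n-2)/(1-rho^2)) = 2.9598 ~ t(4).
Step 5: Two-sided p-value from the t-distribution with 4 df = 0.041563.
Step 6: alpha = 0.1. reject H0.

rho = 0.8286, p = 0.041563, reject H0 at alpha = 0.1.


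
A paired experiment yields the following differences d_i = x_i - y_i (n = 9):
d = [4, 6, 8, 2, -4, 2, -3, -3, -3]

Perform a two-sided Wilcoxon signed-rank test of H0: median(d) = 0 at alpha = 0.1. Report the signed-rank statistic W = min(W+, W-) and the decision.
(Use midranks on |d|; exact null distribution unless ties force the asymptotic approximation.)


Step 1: Drop any zero differences (none here) and take |d_i|.
|d| = [4, 6, 8, 2, 4, 2, 3, 3, 3]
Step 2: Midrank |d_i| (ties get averaged ranks).
ranks: |4|->6.5, |6|->8, |8|->9, |2|->1.5, |4|->6.5, |2|->1.5, |3|->4, |3|->4, |3|->4
Step 3: Attach original signs; sum ranks with positive sign and with negative sign.
W+ = 6.5 + 8 + 9 + 1.5 + 1.5 = 26.5
W- = 6.5 + 4 + 4 + 4 = 18.5
(Check: W+ + W- = 45 should equal n(n+1)/2 = 45.)
Step 4: Test statistic W = min(W+, W-) = 18.5.
Step 5: Ties in |d|, so use the tie-corrected normal approximation.
        E[W] = n(n+1)/4 = 9*10/4 = 22.5.
        Tie groups: |d|=2 (t=2), |d|=3 (t=3), |d|=4 (t=2); sum(t^3 - t) = 36.
        Var[W] = n(n+1)(2n+1)/24 - sum(t^3-t)/48 = 1710/24 - 36/48 = 70.5.
        z = (W - E[W]) / sqrt(Var[W]) = (18.5 - 22.5) / 8.3964 = -0.4764.
        Two-sided p = 2*Phi(z) = 0.633794.
Step 6: alpha = 0.1. fail to reject H0.

W+ = 26.5, W- = 18.5, W = min = 18.5, p = 0.633794, fail to reject H0.


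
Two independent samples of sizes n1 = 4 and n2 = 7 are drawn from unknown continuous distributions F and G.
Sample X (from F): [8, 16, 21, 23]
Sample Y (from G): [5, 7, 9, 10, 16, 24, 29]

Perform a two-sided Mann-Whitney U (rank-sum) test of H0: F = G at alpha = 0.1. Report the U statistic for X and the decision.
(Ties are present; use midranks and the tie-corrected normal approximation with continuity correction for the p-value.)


Step 1: Combine and sort all 11 observations; assign midranks.
sorted (value, group): (5,Y), (7,Y), (8,X), (9,Y), (10,Y), (16,X), (16,Y), (21,X), (23,X), (24,Y), (29,Y)
ranks: 5->1, 7->2, 8->3, 9->4, 10->5, 16->6.5, 16->6.5, 21->8, 23->9, 24->10, 29->11
Step 2: Rank sum for X: R1 = 3 + 6.5 + 8 + 9 = 26.5.
Step 3: U_X = R1 - n1(n1+1)/2 = 26.5 - 4*5/2 = 26.5 - 10 = 16.5.
       U_Y = n1*n2 - U_X = 28 - 16.5 = 11.5.
Step 4: Ties are present, so use the tie-corrected normal approximation (with continuity correction) for the p-value.
Step 5: p-value = 0.704817; compare to alpha = 0.1. fail to reject H0.

U_X = 16.5, p = 0.704817, fail to reject H0 at alpha = 0.1.


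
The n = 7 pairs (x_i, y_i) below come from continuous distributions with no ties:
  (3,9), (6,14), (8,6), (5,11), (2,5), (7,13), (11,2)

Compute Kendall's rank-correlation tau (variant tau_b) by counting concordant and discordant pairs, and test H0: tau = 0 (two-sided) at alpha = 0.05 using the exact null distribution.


Step 1: Enumerate the 21 unordered pairs (i,j) with i<j and classify each by sign(x_j-x_i) * sign(y_j-y_i).
  (1,2):dx=+3,dy=+5->C; (1,3):dx=+5,dy=-3->D; (1,4):dx=+2,dy=+2->C; (1,5):dx=-1,dy=-4->C
  (1,6):dx=+4,dy=+4->C; (1,7):dx=+8,dy=-7->D; (2,3):dx=+2,dy=-8->D; (2,4):dx=-1,dy=-3->C
  (2,5):dx=-4,dy=-9->C; (2,6):dx=+1,dy=-1->D; (2,7):dx=+5,dy=-12->D; (3,4):dx=-3,dy=+5->D
  (3,5):dx=-6,dy=-1->C; (3,6):dx=-1,dy=+7->D; (3,7):dx=+3,dy=-4->D; (4,5):dx=-3,dy=-6->C
  (4,6):dx=+2,dy=+2->C; (4,7):dx=+6,dy=-9->D; (5,6):dx=+5,dy=+8->C; (5,7):dx=+9,dy=-3->D
  (6,7):dx=+4,dy=-11->D
Step 2: C = 10, D = 11, total pairs = 21.
Step 3: tau = (C - D)/(n(n-1)/2) = (10 - 11)/21 = -0.047619.
Step 4: Exact two-sided p-value (enumerate n! = 5040 permutations of y under H0): p = 1.000000.
Step 5: alpha = 0.05. fail to reject H0.

tau_b = -0.0476 (C=10, D=11), p = 1.000000, fail to reject H0.


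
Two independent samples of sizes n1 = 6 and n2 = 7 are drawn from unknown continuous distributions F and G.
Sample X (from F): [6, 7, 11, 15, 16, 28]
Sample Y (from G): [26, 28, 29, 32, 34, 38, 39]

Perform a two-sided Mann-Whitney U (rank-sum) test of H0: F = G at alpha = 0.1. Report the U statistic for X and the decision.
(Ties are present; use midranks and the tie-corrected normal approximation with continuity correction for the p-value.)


Step 1: Combine and sort all 13 observations; assign midranks.
sorted (value, group): (6,X), (7,X), (11,X), (15,X), (16,X), (26,Y), (28,X), (28,Y), (29,Y), (32,Y), (34,Y), (38,Y), (39,Y)
ranks: 6->1, 7->2, 11->3, 15->4, 16->5, 26->6, 28->7.5, 28->7.5, 29->9, 32->10, 34->11, 38->12, 39->13
Step 2: Rank sum for X: R1 = 1 + 2 + 3 + 4 + 5 + 7.5 = 22.5.
Step 3: U_X = R1 - n1(n1+1)/2 = 22.5 - 6*7/2 = 22.5 - 21 = 1.5.
       U_Y = n1*n2 - U_X = 42 - 1.5 = 40.5.
Step 4: Ties are present, so use the tie-corrected normal approximation (with continuity correction) for the p-value.
Step 5: p-value = 0.006567; compare to alpha = 0.1. reject H0.

U_X = 1.5, p = 0.006567, reject H0 at alpha = 0.1.


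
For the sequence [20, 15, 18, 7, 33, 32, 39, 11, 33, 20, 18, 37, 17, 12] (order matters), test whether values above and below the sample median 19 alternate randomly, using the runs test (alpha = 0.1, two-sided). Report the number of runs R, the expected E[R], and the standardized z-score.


Step 1: Compute median = 19; label A = above, B = below.
Labels in order: ABBBAAABAABABB  (n_A = 7, n_B = 7)
Step 2: Count runs R = 8.
Step 3: Under H0 (random ordering), E[R] = 2*n_A*n_B/(n_A+n_B) + 1 = 2*7*7/14 + 1 = 8.0000.
        Var[R] = 2*n_A*n_B*(2*n_A*n_B - n_A - n_B) / ((n_A+n_B)^2 * (n_A+n_B-1)) = 8232/2548 = 3.2308.
        SD[R] = 1.7974.
Step 4: R = E[R], so z = 0 with no continuity correction.
Step 5: Two-sided p-value via normal approximation = 2*(1 - Phi(|z|)) = 1.000000.
Step 6: alpha = 0.1. fail to reject H0.

R = 8, z = 0.0000, p = 1.000000, fail to reject H0.


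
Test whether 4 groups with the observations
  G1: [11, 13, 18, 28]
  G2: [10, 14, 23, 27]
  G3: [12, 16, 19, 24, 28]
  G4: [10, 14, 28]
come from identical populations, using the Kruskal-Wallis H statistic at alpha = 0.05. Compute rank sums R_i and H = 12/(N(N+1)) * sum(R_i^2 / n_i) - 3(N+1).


Step 1: Combine all N = 16 observations and assign midranks.
sorted (value, group, rank): (10,G2,1.5), (10,G4,1.5), (11,G1,3), (12,G3,4), (13,G1,5), (14,G2,6.5), (14,G4,6.5), (16,G3,8), (18,G1,9), (19,G3,10), (23,G2,11), (24,G3,12), (27,G2,13), (28,G1,15), (28,G3,15), (28,G4,15)
Step 2: Sum ranks within each group.
R_1 = 32 (n_1 = 4)
R_2 = 32 (n_2 = 4)
R_3 = 49 (n_3 = 5)
R_4 = 23 (n_4 = 3)
Step 3: H = 12/(N(N+1)) * sum(R_i^2/n_i) - 3(N+1)
     = 12/(16*17) * (32^2/4 + 32^2/4 + 49^2/5 + 23^2/3) - 3*17
     = 0.044118 * 1168.53 - 51
     = 0.552941.
Step 4: Ties present; correction factor C = 1 - 36/(16^3 - 16) = 0.991176. Corrected H = 0.552941 / 0.991176 = 0.557864.
Step 5: Under H0, H ~ chi^2(3); p-value = 0.906007.
Step 6: alpha = 0.05. fail to reject H0.

H = 0.5579, df = 3, p = 0.906007, fail to reject H0.


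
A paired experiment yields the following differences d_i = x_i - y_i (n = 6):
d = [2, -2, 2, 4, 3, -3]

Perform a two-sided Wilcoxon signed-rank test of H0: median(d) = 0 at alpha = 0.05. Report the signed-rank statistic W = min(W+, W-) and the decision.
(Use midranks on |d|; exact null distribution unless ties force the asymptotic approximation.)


Step 1: Drop any zero differences (none here) and take |d_i|.
|d| = [2, 2, 2, 4, 3, 3]
Step 2: Midrank |d_i| (ties get averaged ranks).
ranks: |2|->2, |2|->2, |2|->2, |4|->6, |3|->4.5, |3|->4.5
Step 3: Attach original signs; sum ranks with positive sign and with negative sign.
W+ = 2 + 2 + 6 + 4.5 = 14.5
W- = 2 + 4.5 = 6.5
(Check: W+ + W- = 21 should equal n(n+1)/2 = 21.)
Step 4: Test statistic W = min(W+, W-) = 6.5.
Step 5: Ties in |d|, so use the tie-corrected normal approximation.
        E[W] = n(n+1)/4 = 6*7/4 = 10.5.
        Tie groups: |d|=2 (t=3), |d|=3 (t=2); sum(t^3 - t) = 30.
        Var[W] = n(n+1)(2n+1)/24 - sum(t^3-t)/48 = 546/24 - 30/48 = 22.125.
        z = (W - E[W]) / sqrt(Var[W]) = (6.5 - 10.5) / 4.7037 = -0.8504.
        Two-sided p = 2*Phi(z) = 0.395108.
Step 6: alpha = 0.05. fail to reject H0.

W+ = 14.5, W- = 6.5, W = min = 6.5, p = 0.395108, fail to reject H0.


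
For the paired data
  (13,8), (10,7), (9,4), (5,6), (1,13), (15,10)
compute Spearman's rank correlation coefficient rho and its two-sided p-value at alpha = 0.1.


Step 1: Rank x and y separately (midranks; no ties here).
rank(x): 13->5, 10->4, 9->3, 5->2, 1->1, 15->6
rank(y): 8->4, 7->3, 4->1, 6->2, 13->6, 10->5
Step 2: d_i = R_x(i) - R_y(i); compute d_i^2.
  (5-4)^2=1, (4-3)^2=1, (3-1)^2=4, (2-2)^2=0, (1-6)^2=25, (6-5)^2=1
sum(d^2) = 32.
Step 3: rho = 1 - 6*32 / (6*(6^2 - 1)) = 1 - 192/210 = 0.085714.
Step 4: Under H0, t = rho * sqrt((n-2)/(1-rho^2)) = 0.1721 ~ t(4).
Step 5: Two-sided p-value from the t-distribution with 4 df = 0.871743.
Step 6: alpha = 0.1. fail to reject H0.

rho = 0.0857, p = 0.871743, fail to reject H0 at alpha = 0.1.


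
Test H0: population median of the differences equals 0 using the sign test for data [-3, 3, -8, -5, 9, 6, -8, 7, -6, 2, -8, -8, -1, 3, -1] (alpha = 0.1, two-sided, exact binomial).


Step 1: Discard zero differences. Original n = 15; n_eff = number of nonzero differences = 15.
Nonzero differences (with sign): -3, +3, -8, -5, +9, +6, -8, +7, -6, +2, -8, -8, -1, +3, -1
Step 2: Count signs: positive = 6, negative = 9.
Step 3: Under H0: P(positive) = 0.5, so the number of positives S ~ Bin(15, 0.5).
Step 4: Two-sided exact p-value = sum of Bin(15,0.5) probabilities at or below the observed probability = 0.607239.
Step 5: alpha = 0.1. fail to reject H0.

n_eff = 15, pos = 6, neg = 9, p = 0.607239, fail to reject H0.


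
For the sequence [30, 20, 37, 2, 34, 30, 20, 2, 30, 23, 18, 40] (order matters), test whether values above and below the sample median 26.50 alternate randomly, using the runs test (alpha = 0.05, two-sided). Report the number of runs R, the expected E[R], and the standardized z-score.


Step 1: Compute median = 26.50; label A = above, B = below.
Labels in order: ABABAABBABBA  (n_A = 6, n_B = 6)
Step 2: Count runs R = 9.
Step 3: Under H0 (random ordering), E[R] = 2*n_A*n_B/(n_A+n_B) + 1 = 2*6*6/12 + 1 = 7.0000.
        Var[R] = 2*n_A*n_B*(2*n_A*n_B - n_A - n_B) / ((n_A+n_B)^2 * (n_A+n_B-1)) = 4320/1584 = 2.7273.
        SD[R] = 1.6514.
Step 4: Continuity-corrected z = (R - 0.5 - E[R]) / SD[R] = (9 - 0.5 - 7.0000) / 1.6514 = 0.9083.
Step 5: Two-sided p-value via normal approximation = 2*(1 - Phi(|z|)) = 0.363722.
Step 6: alpha = 0.05. fail to reject H0.

R = 9, z = 0.9083, p = 0.363722, fail to reject H0.


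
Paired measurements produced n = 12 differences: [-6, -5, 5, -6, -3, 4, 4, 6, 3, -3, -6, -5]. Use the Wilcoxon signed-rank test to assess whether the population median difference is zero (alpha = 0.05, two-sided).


Step 1: Drop any zero differences (none here) and take |d_i|.
|d| = [6, 5, 5, 6, 3, 4, 4, 6, 3, 3, 6, 5]
Step 2: Midrank |d_i| (ties get averaged ranks).
ranks: |6|->10.5, |5|->7, |5|->7, |6|->10.5, |3|->2, |4|->4.5, |4|->4.5, |6|->10.5, |3|->2, |3|->2, |6|->10.5, |5|->7
Step 3: Attach original signs; sum ranks with positive sign and with negative sign.
W+ = 7 + 4.5 + 4.5 + 10.5 + 2 = 28.5
W- = 10.5 + 7 + 10.5 + 2 + 2 + 10.5 + 7 = 49.5
(Check: W+ + W- = 78 should equal n(n+1)/2 = 78.)
Step 4: Test statistic W = min(W+, W-) = 28.5.
Step 5: Ties in |d|, so use the tie-corrected normal approximation.
        E[W] = n(n+1)/4 = 12*13/4 = 39.
        Tie groups: |d|=3 (t=3), |d|=4 (t=2), |d|=5 (t=3), |d|=6 (t=4); sum(t^3 - t) = 114.
        Var[W] = n(n+1)(2n+1)/24 - sum(t^3-t)/48 = 3900/24 - 114/48 = 160.125.
        z = (W - E[W]) / sqrt(Var[W]) = (28.5 - 39) / 12.6541 = -0.8298.
        Two-sided p = 2*Phi(z) = 0.406667.
Step 6: alpha = 0.05. fail to reject H0.

W+ = 28.5, W- = 49.5, W = min = 28.5, p = 0.406667, fail to reject H0.


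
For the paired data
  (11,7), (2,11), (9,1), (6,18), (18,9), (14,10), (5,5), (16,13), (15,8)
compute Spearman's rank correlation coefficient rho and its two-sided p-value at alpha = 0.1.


Step 1: Rank x and y separately (midranks; no ties here).
rank(x): 11->5, 2->1, 9->4, 6->3, 18->9, 14->6, 5->2, 16->8, 15->7
rank(y): 7->3, 11->7, 1->1, 18->9, 9->5, 10->6, 5->2, 13->8, 8->4
Step 2: d_i = R_x(i) - R_y(i); compute d_i^2.
  (5-3)^2=4, (1-7)^2=36, (4-1)^2=9, (3-9)^2=36, (9-5)^2=16, (6-6)^2=0, (2-2)^2=0, (8-8)^2=0, (7-4)^2=9
sum(d^2) = 110.
Step 3: rho = 1 - 6*110 / (9*(9^2 - 1)) = 1 - 660/720 = 0.083333.
Step 4: Under H0, t = rho * sqrt((n-2)/(1-rho^2)) = 0.2212 ~ t(7).
Step 5: Two-sided p-value from the t-distribution with 7 df = 0.831214.
Step 6: alpha = 0.1. fail to reject H0.

rho = 0.0833, p = 0.831214, fail to reject H0 at alpha = 0.1.


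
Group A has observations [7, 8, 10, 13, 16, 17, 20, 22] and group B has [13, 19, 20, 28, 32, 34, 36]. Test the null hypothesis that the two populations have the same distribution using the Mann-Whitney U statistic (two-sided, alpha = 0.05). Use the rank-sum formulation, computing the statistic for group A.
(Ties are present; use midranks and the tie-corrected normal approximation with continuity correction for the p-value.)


Step 1: Combine and sort all 15 observations; assign midranks.
sorted (value, group): (7,X), (8,X), (10,X), (13,X), (13,Y), (16,X), (17,X), (19,Y), (20,X), (20,Y), (22,X), (28,Y), (32,Y), (34,Y), (36,Y)
ranks: 7->1, 8->2, 10->3, 13->4.5, 13->4.5, 16->6, 17->7, 19->8, 20->9.5, 20->9.5, 22->11, 28->12, 32->13, 34->14, 36->15
Step 2: Rank sum for X: R1 = 1 + 2 + 3 + 4.5 + 6 + 7 + 9.5 + 11 = 44.
Step 3: U_X = R1 - n1(n1+1)/2 = 44 - 8*9/2 = 44 - 36 = 8.
       U_Y = n1*n2 - U_X = 56 - 8 = 48.
Step 4: Ties are present, so use the tie-corrected normal approximation (with continuity correction) for the p-value.
Step 5: p-value = 0.023776; compare to alpha = 0.05. reject H0.

U_X = 8, p = 0.023776, reject H0 at alpha = 0.05.


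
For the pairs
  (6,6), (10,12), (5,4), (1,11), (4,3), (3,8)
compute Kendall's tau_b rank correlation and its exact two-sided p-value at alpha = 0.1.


Step 1: Enumerate the 15 unordered pairs (i,j) with i<j and classify each by sign(x_j-x_i) * sign(y_j-y_i).
  (1,2):dx=+4,dy=+6->C; (1,3):dx=-1,dy=-2->C; (1,4):dx=-5,dy=+5->D; (1,5):dx=-2,dy=-3->C
  (1,6):dx=-3,dy=+2->D; (2,3):dx=-5,dy=-8->C; (2,4):dx=-9,dy=-1->C; (2,5):dx=-6,dy=-9->C
  (2,6):dx=-7,dy=-4->C; (3,4):dx=-4,dy=+7->D; (3,5):dx=-1,dy=-1->C; (3,6):dx=-2,dy=+4->D
  (4,5):dx=+3,dy=-8->D; (4,6):dx=+2,dy=-3->D; (5,6):dx=-1,dy=+5->D
Step 2: C = 8, D = 7, total pairs = 15.
Step 3: tau = (C - D)/(n(n-1)/2) = (8 - 7)/15 = 0.066667.
Step 4: Exact two-sided p-value (enumerate n! = 720 permutations of y under H0): p = 1.000000.
Step 5: alpha = 0.1. fail to reject H0.

tau_b = 0.0667 (C=8, D=7), p = 1.000000, fail to reject H0.


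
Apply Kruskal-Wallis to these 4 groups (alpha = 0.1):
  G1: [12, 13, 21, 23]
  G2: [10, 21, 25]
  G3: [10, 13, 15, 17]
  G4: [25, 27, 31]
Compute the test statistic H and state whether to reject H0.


Step 1: Combine all N = 14 observations and assign midranks.
sorted (value, group, rank): (10,G2,1.5), (10,G3,1.5), (12,G1,3), (13,G1,4.5), (13,G3,4.5), (15,G3,6), (17,G3,7), (21,G1,8.5), (21,G2,8.5), (23,G1,10), (25,G2,11.5), (25,G4,11.5), (27,G4,13), (31,G4,14)
Step 2: Sum ranks within each group.
R_1 = 26 (n_1 = 4)
R_2 = 21.5 (n_2 = 3)
R_3 = 19 (n_3 = 4)
R_4 = 38.5 (n_4 = 3)
Step 3: H = 12/(N(N+1)) * sum(R_i^2/n_i) - 3(N+1)
     = 12/(14*15) * (26^2/4 + 21.5^2/3 + 19^2/4 + 38.5^2/3) - 3*15
     = 0.057143 * 907.417 - 45
     = 6.852381.
Step 4: Ties present; correction factor C = 1 - 24/(14^3 - 14) = 0.991209. Corrected H = 6.852381 / 0.991209 = 6.913156.
Step 5: Under H0, H ~ chi^2(3); p-value = 0.074718.
Step 6: alpha = 0.1. reject H0.

H = 6.9132, df = 3, p = 0.074718, reject H0.


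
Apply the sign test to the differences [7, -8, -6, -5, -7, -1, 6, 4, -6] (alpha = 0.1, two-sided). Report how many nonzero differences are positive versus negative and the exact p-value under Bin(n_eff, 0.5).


Step 1: Discard zero differences. Original n = 9; n_eff = number of nonzero differences = 9.
Nonzero differences (with sign): +7, -8, -6, -5, -7, -1, +6, +4, -6
Step 2: Count signs: positive = 3, negative = 6.
Step 3: Under H0: P(positive) = 0.5, so the number of positives S ~ Bin(9, 0.5).
Step 4: Two-sided exact p-value = sum of Bin(9,0.5) probabilities at or below the observed probability = 0.507812.
Step 5: alpha = 0.1. fail to reject H0.

n_eff = 9, pos = 3, neg = 6, p = 0.507812, fail to reject H0.


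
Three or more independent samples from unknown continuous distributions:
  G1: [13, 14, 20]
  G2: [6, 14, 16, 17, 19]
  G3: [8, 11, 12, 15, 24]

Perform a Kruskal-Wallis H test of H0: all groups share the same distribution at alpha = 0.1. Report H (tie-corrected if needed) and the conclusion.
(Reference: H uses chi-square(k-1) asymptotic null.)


Step 1: Combine all N = 13 observations and assign midranks.
sorted (value, group, rank): (6,G2,1), (8,G3,2), (11,G3,3), (12,G3,4), (13,G1,5), (14,G1,6.5), (14,G2,6.5), (15,G3,8), (16,G2,9), (17,G2,10), (19,G2,11), (20,G1,12), (24,G3,13)
Step 2: Sum ranks within each group.
R_1 = 23.5 (n_1 = 3)
R_2 = 37.5 (n_2 = 5)
R_3 = 30 (n_3 = 5)
Step 3: H = 12/(N(N+1)) * sum(R_i^2/n_i) - 3(N+1)
     = 12/(13*14) * (23.5^2/3 + 37.5^2/5 + 30^2/5) - 3*14
     = 0.065934 * 645.333 - 42
     = 0.549451.
Step 4: Ties present; correction factor C = 1 - 6/(13^3 - 13) = 0.997253. Corrected H = 0.549451 / 0.997253 = 0.550964.
Step 5: Under H0, H ~ chi^2(2); p-value = 0.759206.
Step 6: alpha = 0.1. fail to reject H0.

H = 0.5510, df = 2, p = 0.759206, fail to reject H0.


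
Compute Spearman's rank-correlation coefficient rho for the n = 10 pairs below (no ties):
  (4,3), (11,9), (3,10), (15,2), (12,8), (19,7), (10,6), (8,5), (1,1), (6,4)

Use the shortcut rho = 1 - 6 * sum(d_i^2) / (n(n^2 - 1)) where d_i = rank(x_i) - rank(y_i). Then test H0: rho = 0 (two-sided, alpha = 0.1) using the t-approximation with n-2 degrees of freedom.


Step 1: Rank x and y separately (midranks; no ties here).
rank(x): 4->3, 11->7, 3->2, 15->9, 12->8, 19->10, 10->6, 8->5, 1->1, 6->4
rank(y): 3->3, 9->9, 10->10, 2->2, 8->8, 7->7, 6->6, 5->5, 1->1, 4->4
Step 2: d_i = R_x(i) - R_y(i); compute d_i^2.
  (3-3)^2=0, (7-9)^2=4, (2-10)^2=64, (9-2)^2=49, (8-8)^2=0, (10-7)^2=9, (6-6)^2=0, (5-5)^2=0, (1-1)^2=0, (4-4)^2=0
sum(d^2) = 126.
Step 3: rho = 1 - 6*126 / (10*(10^2 - 1)) = 1 - 756/990 = 0.236364.
Step 4: Under H0, t = rho * sqrt((n-2)/(1-rho^2)) = 0.6880 ~ t(8).
Step 5: Two-sided p-value from the t-distribution with 8 df = 0.510885.
Step 6: alpha = 0.1. fail to reject H0.

rho = 0.2364, p = 0.510885, fail to reject H0 at alpha = 0.1.


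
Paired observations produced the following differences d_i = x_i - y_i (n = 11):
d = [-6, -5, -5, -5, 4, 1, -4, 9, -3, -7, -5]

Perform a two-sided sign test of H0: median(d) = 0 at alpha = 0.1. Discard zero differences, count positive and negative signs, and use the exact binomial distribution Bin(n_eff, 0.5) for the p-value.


Step 1: Discard zero differences. Original n = 11; n_eff = number of nonzero differences = 11.
Nonzero differences (with sign): -6, -5, -5, -5, +4, +1, -4, +9, -3, -7, -5
Step 2: Count signs: positive = 3, negative = 8.
Step 3: Under H0: P(positive) = 0.5, so the number of positives S ~ Bin(11, 0.5).
Step 4: Two-sided exact p-value = sum of Bin(11,0.5) probabilities at or below the observed probability = 0.226562.
Step 5: alpha = 0.1. fail to reject H0.

n_eff = 11, pos = 3, neg = 8, p = 0.226562, fail to reject H0.


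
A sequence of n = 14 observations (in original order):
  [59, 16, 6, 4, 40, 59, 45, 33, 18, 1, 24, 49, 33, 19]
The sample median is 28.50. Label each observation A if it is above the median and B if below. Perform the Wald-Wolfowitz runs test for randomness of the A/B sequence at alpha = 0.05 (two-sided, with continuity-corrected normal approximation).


Step 1: Compute median = 28.50; label A = above, B = below.
Labels in order: ABBBAAAABBBAAB  (n_A = 7, n_B = 7)
Step 2: Count runs R = 6.
Step 3: Under H0 (random ordering), E[R] = 2*n_A*n_B/(n_A+n_B) + 1 = 2*7*7/14 + 1 = 8.0000.
        Var[R] = 2*n_A*n_B*(2*n_A*n_B - n_A - n_B) / ((n_A+n_B)^2 * (n_A+n_B-1)) = 8232/2548 = 3.2308.
        SD[R] = 1.7974.
Step 4: Continuity-corrected z = (R + 0.5 - E[R]) / SD[R] = (6 + 0.5 - 8.0000) / 1.7974 = -0.8345.
Step 5: Two-sided p-value via normal approximation = 2*(1 - Phi(|z|)) = 0.403986.
Step 6: alpha = 0.05. fail to reject H0.

R = 6, z = -0.8345, p = 0.403986, fail to reject H0.
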